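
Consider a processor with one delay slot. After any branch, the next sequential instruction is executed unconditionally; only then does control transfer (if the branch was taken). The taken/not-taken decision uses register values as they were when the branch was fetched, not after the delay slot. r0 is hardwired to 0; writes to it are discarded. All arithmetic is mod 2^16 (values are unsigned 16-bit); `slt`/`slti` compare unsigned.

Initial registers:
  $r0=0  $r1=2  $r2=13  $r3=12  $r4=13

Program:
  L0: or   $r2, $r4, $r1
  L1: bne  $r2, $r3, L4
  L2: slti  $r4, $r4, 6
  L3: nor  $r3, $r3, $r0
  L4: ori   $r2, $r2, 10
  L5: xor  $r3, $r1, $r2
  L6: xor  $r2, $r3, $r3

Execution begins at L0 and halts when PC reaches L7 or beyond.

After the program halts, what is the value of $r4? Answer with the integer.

0

#0 or   $r2, $r4, $r1 ; 0/2/15/12/13
#1 bne  $r2, $r3, L4 ; 0/2/15/12/13 ; →target
#2 slti  $r4, $r4, 6 ; 0/2/15/12/0
#4 ori   $r2, $r2, 10 ; 0/2/15/12/0
#5 xor  $r3, $r1, $r2 ; 0/2/15/13/0
#6 xor  $r2, $r3, $r3 ; 0/2/0/13/0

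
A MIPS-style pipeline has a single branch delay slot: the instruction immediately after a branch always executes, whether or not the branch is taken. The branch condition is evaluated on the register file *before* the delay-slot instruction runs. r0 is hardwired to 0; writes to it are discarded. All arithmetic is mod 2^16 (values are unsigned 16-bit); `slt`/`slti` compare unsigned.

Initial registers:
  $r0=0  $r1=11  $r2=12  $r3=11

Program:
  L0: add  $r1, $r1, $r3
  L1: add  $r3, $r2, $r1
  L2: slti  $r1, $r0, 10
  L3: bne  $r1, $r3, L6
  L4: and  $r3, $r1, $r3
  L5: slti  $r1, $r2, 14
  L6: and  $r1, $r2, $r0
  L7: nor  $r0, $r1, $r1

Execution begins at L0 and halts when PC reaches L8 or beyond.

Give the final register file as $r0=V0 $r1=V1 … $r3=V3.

$r0=0 $r1=0 $r2=12 $r3=0

PC=0  add  $r1, $r1, $r3     | $r0=0 $r1=22 $r2=12 $r3=11
PC=1  add  $r3, $r2, $r1     | $r0=0 $r1=22 $r2=12 $r3=34
PC=2  slti  $r1, $r0, 10     | $r0=0 $r1=1 $r2=12 $r3=34
PC=3  bne  $r1, $r3, L6      | $r0=0 $r1=1 $r2=12 $r3=34  [TAKEN]
PC=4  and  $r3, $r1, $r3     | $r0=0 $r1=1 $r2=12 $r3=0
PC=6  and  $r1, $r2, $r0     | $r0=0 $r1=0 $r2=12 $r3=0
PC=7  nor  $r0, $r1, $r1     | $r0=0 $r1=0 $r2=12 $r3=0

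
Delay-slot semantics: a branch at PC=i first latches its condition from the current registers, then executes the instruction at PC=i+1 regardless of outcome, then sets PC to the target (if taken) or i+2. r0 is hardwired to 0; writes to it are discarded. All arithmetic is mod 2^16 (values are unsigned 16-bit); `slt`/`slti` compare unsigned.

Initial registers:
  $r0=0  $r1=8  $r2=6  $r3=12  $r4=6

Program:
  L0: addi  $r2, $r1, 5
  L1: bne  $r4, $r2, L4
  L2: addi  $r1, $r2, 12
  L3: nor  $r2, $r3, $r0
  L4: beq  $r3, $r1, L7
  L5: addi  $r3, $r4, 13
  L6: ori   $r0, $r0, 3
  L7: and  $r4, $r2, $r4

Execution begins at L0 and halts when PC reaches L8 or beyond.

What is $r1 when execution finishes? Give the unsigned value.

25

#0 addi  $r2, $r1, 5 ; 0/8/13/12/6
#1 bne  $r4, $r2, L4 ; 0/8/13/12/6 ; →target
#2 addi  $r1, $r2, 12 ; 0/25/13/12/6
#4 beq  $r3, $r1, L7 ; 0/25/13/12/6 ; →fallthru
#5 addi  $r3, $r4, 13 ; 0/25/13/19/6
#6 ori   $r0, $r0, 3 ; 0/25/13/19/6
#7 and  $r4, $r2, $r4 ; 0/25/13/19/4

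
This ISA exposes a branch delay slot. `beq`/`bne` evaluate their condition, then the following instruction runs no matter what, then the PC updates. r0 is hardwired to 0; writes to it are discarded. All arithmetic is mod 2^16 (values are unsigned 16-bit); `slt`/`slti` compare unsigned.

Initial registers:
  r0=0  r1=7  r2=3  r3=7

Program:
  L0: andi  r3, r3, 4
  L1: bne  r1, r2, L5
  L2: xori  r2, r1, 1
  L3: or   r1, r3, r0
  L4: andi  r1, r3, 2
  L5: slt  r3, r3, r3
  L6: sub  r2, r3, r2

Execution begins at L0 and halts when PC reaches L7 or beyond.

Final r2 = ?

#0 andi  r3, r3, 4 ; 0/7/3/4
#1 bne  r1, r2, L5 ; 0/7/3/4 ; →target
#2 xori  r2, r1, 1 ; 0/7/6/4
#5 slt  r3, r3, r3 ; 0/7/6/0
#6 sub  r2, r3, r2 ; 0/7/65530/0

65530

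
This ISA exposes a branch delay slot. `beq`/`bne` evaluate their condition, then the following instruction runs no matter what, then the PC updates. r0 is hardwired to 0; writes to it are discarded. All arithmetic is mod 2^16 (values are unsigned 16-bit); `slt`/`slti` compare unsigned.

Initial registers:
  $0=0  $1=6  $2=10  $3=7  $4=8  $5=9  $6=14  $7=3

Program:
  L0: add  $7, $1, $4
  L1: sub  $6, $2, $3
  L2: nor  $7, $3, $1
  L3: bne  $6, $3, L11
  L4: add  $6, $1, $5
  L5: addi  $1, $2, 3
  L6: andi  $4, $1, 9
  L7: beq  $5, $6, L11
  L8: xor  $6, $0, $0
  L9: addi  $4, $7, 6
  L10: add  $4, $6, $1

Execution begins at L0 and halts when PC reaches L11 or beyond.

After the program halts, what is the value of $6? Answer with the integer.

15

PC=0  add  $7, $1, $4        | $0=0 $1=6 $2=10 $3=7 $4=8 $5=9 $6=14 $7=14
PC=1  sub  $6, $2, $3        | $0=0 $1=6 $2=10 $3=7 $4=8 $5=9 $6=3 $7=14
PC=2  nor  $7, $3, $1        | $0=0 $1=6 $2=10 $3=7 $4=8 $5=9 $6=3 $7=65528
PC=3  bne  $6, $3, L11       | $0=0 $1=6 $2=10 $3=7 $4=8 $5=9 $6=3 $7=65528  [TAKEN]
PC=4  add  $6, $1, $5        | $0=0 $1=6 $2=10 $3=7 $4=8 $5=9 $6=15 $7=65528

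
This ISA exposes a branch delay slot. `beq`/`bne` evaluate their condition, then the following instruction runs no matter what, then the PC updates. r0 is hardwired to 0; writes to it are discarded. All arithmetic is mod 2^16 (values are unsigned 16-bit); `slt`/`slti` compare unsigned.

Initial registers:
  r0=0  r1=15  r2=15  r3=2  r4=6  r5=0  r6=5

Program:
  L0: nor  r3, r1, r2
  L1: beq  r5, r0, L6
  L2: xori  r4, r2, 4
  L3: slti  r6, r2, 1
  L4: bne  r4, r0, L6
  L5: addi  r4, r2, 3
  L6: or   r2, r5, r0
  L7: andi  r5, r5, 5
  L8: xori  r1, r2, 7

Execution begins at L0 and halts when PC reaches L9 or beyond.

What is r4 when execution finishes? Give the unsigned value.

11

[0] nor  r3, r1, r2  →  {r0:0, r1:15, r2:15, r3:65520, r4:6, r5:0, r6:5}
[1] beq  r5, r0, L6  →  {r0:0, r1:15, r2:15, r3:65520, r4:6, r5:0, r6:5}  ⟨branch taken⟩
[2] xori  r4, r2, 4  →  {r0:0, r1:15, r2:15, r3:65520, r4:11, r5:0, r6:5}
[6] or   r2, r5, r0  →  {r0:0, r1:15, r2:0, r3:65520, r4:11, r5:0, r6:5}
[7] andi  r5, r5, 5  →  {r0:0, r1:15, r2:0, r3:65520, r4:11, r5:0, r6:5}
[8] xori  r1, r2, 7  →  {r0:0, r1:7, r2:0, r3:65520, r4:11, r5:0, r6:5}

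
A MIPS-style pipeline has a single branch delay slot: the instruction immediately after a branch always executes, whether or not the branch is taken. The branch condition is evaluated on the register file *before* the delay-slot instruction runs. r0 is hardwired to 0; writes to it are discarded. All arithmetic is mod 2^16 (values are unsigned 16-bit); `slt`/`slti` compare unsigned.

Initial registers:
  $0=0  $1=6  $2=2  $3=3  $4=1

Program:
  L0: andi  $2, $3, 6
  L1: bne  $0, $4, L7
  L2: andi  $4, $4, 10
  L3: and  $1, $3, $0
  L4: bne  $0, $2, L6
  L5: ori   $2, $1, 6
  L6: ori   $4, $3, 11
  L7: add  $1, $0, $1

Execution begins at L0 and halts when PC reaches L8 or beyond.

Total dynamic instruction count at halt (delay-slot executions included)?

4

PC=0  andi  $2, $3, 6        | $0=0 $1=6 $2=2 $3=3 $4=1
PC=1  bne  $0, $4, L7        | $0=0 $1=6 $2=2 $3=3 $4=1  [TAKEN]
PC=2  andi  $4, $4, 10       | $0=0 $1=6 $2=2 $3=3 $4=0
PC=7  add  $1, $0, $1        | $0=0 $1=6 $2=2 $3=3 $4=0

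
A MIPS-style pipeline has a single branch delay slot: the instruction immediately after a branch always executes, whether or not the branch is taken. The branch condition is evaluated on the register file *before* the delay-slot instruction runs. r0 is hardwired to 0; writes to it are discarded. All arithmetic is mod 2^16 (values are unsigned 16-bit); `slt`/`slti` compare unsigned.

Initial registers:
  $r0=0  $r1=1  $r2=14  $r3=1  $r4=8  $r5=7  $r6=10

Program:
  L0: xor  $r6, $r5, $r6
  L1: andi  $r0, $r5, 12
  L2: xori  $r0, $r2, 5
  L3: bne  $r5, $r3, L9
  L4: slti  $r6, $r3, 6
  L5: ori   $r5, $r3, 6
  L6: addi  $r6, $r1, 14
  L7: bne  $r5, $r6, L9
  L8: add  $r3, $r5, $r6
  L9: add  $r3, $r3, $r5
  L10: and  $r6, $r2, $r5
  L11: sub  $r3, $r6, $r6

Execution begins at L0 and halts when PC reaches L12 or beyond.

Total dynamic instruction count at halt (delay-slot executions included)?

  step pc=0: xor  $r6, $r5, $r6  regs=(0,1,14,1,8,7,13)
  step pc=1: andi  $r0, $r5, 12  regs=(0,1,14,1,8,7,13)
  step pc=2: xori  $r0, $r2, 5  regs=(0,1,14,1,8,7,13)
  step pc=3: bne  $r5, $r3, L9  cond=T  regs=(0,1,14,1,8,7,13)
  step pc=4: slti  $r6, $r3, 6  regs=(0,1,14,1,8,7,1)
  step pc=9: add  $r3, $r3, $r5  regs=(0,1,14,8,8,7,1)
  step pc=10: and  $r6, $r2, $r5  regs=(0,1,14,8,8,7,6)
  step pc=11: sub  $r3, $r6, $r6  regs=(0,1,14,0,8,7,6)

8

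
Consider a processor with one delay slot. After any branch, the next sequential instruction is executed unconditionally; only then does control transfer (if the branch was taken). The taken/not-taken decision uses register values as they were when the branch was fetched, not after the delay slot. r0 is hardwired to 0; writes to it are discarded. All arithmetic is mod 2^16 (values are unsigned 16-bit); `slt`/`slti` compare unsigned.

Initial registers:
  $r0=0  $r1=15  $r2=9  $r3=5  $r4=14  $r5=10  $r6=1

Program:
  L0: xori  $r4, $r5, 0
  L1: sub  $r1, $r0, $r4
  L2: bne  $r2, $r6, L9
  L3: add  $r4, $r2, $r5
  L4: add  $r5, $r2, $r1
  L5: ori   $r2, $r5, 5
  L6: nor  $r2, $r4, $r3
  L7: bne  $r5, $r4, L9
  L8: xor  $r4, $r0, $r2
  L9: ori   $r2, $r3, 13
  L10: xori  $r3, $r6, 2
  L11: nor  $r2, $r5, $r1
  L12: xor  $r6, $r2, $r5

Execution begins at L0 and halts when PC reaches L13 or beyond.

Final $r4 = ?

19

[0] xori  $r4, $r5, 0  →  {$r0:0, $r1:15, $r2:9, $r3:5, $r4:10, $r5:10, $r6:1}
[1] sub  $r1, $r0, $r4  →  {$r0:0, $r1:65526, $r2:9, $r3:5, $r4:10, $r5:10, $r6:1}
[2] bne  $r2, $r6, L9  →  {$r0:0, $r1:65526, $r2:9, $r3:5, $r4:10, $r5:10, $r6:1}  ⟨branch taken⟩
[3] add  $r4, $r2, $r5  →  {$r0:0, $r1:65526, $r2:9, $r3:5, $r4:19, $r5:10, $r6:1}
[9] ori   $r2, $r3, 13  →  {$r0:0, $r1:65526, $r2:13, $r3:5, $r4:19, $r5:10, $r6:1}
[10] xori  $r3, $r6, 2  →  {$r0:0, $r1:65526, $r2:13, $r3:3, $r4:19, $r5:10, $r6:1}
[11] nor  $r2, $r5, $r1  →  {$r0:0, $r1:65526, $r2:1, $r3:3, $r4:19, $r5:10, $r6:1}
[12] xor  $r6, $r2, $r5  →  {$r0:0, $r1:65526, $r2:1, $r3:3, $r4:19, $r5:10, $r6:11}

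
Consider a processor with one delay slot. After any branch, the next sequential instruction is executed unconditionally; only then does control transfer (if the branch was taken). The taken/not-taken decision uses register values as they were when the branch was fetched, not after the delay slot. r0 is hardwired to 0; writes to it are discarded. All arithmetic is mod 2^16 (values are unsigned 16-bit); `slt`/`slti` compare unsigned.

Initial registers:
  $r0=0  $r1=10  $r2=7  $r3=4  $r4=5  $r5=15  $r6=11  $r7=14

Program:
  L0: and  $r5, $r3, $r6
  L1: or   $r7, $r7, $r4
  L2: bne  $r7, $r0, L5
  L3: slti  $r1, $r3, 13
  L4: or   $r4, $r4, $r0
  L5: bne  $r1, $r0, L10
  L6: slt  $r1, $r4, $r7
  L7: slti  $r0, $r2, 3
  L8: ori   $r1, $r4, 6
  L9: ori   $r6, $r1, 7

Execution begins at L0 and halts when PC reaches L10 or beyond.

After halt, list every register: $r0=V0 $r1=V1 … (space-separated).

#0 and  $r5, $r3, $r6 ; 0/10/7/4/5/0/11/14
#1 or   $r7, $r7, $r4 ; 0/10/7/4/5/0/11/15
#2 bne  $r7, $r0, L5 ; 0/10/7/4/5/0/11/15 ; →target
#3 slti  $r1, $r3, 13 ; 0/1/7/4/5/0/11/15
#5 bne  $r1, $r0, L10 ; 0/1/7/4/5/0/11/15 ; →target
#6 slt  $r1, $r4, $r7 ; 0/1/7/4/5/0/11/15

$r0=0 $r1=1 $r2=7 $r3=4 $r4=5 $r5=0 $r6=11 $r7=15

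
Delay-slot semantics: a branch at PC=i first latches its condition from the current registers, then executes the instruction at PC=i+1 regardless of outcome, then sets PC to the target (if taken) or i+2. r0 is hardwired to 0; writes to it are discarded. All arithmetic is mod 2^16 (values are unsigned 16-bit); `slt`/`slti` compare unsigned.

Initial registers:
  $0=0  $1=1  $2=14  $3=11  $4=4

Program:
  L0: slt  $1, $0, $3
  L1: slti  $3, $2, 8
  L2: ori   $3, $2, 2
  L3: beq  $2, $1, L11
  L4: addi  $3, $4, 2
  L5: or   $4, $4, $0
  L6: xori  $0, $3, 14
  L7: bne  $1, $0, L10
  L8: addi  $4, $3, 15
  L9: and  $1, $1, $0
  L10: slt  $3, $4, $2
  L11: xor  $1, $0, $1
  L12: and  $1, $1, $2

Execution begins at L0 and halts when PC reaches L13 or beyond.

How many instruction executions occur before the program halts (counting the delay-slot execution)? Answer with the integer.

[0] slt  $1, $0, $3  →  {$0:0, $1:1, $2:14, $3:11, $4:4}
[1] slti  $3, $2, 8  →  {$0:0, $1:1, $2:14, $3:0, $4:4}
[2] ori   $3, $2, 2  →  {$0:0, $1:1, $2:14, $3:14, $4:4}
[3] beq  $2, $1, L11  →  {$0:0, $1:1, $2:14, $3:14, $4:4}  ⟨branch fallthrough⟩
[4] addi  $3, $4, 2  →  {$0:0, $1:1, $2:14, $3:6, $4:4}
[5] or   $4, $4, $0  →  {$0:0, $1:1, $2:14, $3:6, $4:4}
[6] xori  $0, $3, 14  →  {$0:0, $1:1, $2:14, $3:6, $4:4}
[7] bne  $1, $0, L10  →  {$0:0, $1:1, $2:14, $3:6, $4:4}  ⟨branch taken⟩
[8] addi  $4, $3, 15  →  {$0:0, $1:1, $2:14, $3:6, $4:21}
[10] slt  $3, $4, $2  →  {$0:0, $1:1, $2:14, $3:0, $4:21}
[11] xor  $1, $0, $1  →  {$0:0, $1:1, $2:14, $3:0, $4:21}
[12] and  $1, $1, $2  →  {$0:0, $1:0, $2:14, $3:0, $4:21}

12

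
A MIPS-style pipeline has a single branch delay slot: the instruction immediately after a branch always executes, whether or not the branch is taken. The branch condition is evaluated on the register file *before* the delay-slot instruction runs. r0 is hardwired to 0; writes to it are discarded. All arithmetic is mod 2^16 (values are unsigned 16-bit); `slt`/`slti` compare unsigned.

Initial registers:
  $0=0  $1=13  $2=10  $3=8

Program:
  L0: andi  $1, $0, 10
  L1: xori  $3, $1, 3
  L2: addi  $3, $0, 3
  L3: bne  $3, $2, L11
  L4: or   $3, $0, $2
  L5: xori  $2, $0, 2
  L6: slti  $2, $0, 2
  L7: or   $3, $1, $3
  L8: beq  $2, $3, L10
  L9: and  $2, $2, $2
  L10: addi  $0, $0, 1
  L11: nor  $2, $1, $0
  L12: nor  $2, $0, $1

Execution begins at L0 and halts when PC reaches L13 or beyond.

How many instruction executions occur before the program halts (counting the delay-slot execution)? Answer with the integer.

7

PC=0  andi  $1, $0, 10       | $0=0 $1=0 $2=10 $3=8
PC=1  xori  $3, $1, 3        | $0=0 $1=0 $2=10 $3=3
PC=2  addi  $3, $0, 3        | $0=0 $1=0 $2=10 $3=3
PC=3  bne  $3, $2, L11       | $0=0 $1=0 $2=10 $3=3  [TAKEN]
PC=4  or   $3, $0, $2        | $0=0 $1=0 $2=10 $3=10
PC=11 nor  $2, $1, $0        | $0=0 $1=0 $2=65535 $3=10
PC=12 nor  $2, $0, $1        | $0=0 $1=0 $2=65535 $3=10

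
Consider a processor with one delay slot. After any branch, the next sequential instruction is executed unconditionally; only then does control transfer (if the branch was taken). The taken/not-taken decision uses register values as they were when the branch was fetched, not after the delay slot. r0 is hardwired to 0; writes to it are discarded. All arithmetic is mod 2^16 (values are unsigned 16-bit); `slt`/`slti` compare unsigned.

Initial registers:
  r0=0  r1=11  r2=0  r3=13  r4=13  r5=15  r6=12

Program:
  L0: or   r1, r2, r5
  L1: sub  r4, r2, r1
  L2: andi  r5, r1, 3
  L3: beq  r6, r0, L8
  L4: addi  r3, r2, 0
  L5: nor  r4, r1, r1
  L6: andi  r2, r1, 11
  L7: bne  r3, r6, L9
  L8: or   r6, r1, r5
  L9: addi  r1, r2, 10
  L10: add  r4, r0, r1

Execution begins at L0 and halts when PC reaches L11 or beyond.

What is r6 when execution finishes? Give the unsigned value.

PC=0  or   r1, r2, r5        | r0=0 r1=15 r2=0 r3=13 r4=13 r5=15 r6=12
PC=1  sub  r4, r2, r1        | r0=0 r1=15 r2=0 r3=13 r4=65521 r5=15 r6=12
PC=2  andi  r5, r1, 3        | r0=0 r1=15 r2=0 r3=13 r4=65521 r5=3 r6=12
PC=3  beq  r6, r0, L8        | r0=0 r1=15 r2=0 r3=13 r4=65521 r5=3 r6=12  [not taken]
PC=4  addi  r3, r2, 0        | r0=0 r1=15 r2=0 r3=0 r4=65521 r5=3 r6=12
PC=5  nor  r4, r1, r1        | r0=0 r1=15 r2=0 r3=0 r4=65520 r5=3 r6=12
PC=6  andi  r2, r1, 11       | r0=0 r1=15 r2=11 r3=0 r4=65520 r5=3 r6=12
PC=7  bne  r3, r6, L9        | r0=0 r1=15 r2=11 r3=0 r4=65520 r5=3 r6=12  [TAKEN]
PC=8  or   r6, r1, r5        | r0=0 r1=15 r2=11 r3=0 r4=65520 r5=3 r6=15
PC=9  addi  r1, r2, 10       | r0=0 r1=21 r2=11 r3=0 r4=65520 r5=3 r6=15
PC=10 add  r4, r0, r1        | r0=0 r1=21 r2=11 r3=0 r4=21 r5=3 r6=15

15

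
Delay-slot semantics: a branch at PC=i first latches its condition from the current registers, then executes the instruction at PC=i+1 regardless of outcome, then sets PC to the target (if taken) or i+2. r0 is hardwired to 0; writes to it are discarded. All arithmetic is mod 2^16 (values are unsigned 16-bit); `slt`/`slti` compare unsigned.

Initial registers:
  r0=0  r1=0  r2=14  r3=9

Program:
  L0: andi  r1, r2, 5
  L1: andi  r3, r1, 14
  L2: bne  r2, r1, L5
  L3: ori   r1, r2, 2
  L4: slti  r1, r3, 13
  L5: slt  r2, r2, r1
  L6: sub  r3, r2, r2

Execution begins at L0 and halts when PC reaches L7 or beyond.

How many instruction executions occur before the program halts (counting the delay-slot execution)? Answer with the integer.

[0] andi  r1, r2, 5  →  {r0:0, r1:4, r2:14, r3:9}
[1] andi  r3, r1, 14  →  {r0:0, r1:4, r2:14, r3:4}
[2] bne  r2, r1, L5  →  {r0:0, r1:4, r2:14, r3:4}  ⟨branch taken⟩
[3] ori   r1, r2, 2  →  {r0:0, r1:14, r2:14, r3:4}
[5] slt  r2, r2, r1  →  {r0:0, r1:14, r2:0, r3:4}
[6] sub  r3, r2, r2  →  {r0:0, r1:14, r2:0, r3:0}

6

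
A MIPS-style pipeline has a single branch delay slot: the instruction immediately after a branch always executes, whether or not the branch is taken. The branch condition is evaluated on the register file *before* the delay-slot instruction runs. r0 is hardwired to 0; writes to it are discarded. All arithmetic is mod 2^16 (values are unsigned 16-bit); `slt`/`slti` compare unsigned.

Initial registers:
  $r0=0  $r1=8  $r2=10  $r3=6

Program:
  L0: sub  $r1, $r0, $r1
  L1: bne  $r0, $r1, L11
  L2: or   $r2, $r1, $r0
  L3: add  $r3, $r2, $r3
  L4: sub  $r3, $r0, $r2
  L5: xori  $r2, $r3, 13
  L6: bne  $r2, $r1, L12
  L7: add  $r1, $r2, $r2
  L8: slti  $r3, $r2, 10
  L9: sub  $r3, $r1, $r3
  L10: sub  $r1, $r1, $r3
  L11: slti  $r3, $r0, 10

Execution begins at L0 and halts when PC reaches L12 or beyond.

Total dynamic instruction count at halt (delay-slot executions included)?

[0] sub  $r1, $r0, $r1  →  {$r0:0, $r1:65528, $r2:10, $r3:6}
[1] bne  $r0, $r1, L11  →  {$r0:0, $r1:65528, $r2:10, $r3:6}  ⟨branch taken⟩
[2] or   $r2, $r1, $r0  →  {$r0:0, $r1:65528, $r2:65528, $r3:6}
[11] slti  $r3, $r0, 10  →  {$r0:0, $r1:65528, $r2:65528, $r3:1}

4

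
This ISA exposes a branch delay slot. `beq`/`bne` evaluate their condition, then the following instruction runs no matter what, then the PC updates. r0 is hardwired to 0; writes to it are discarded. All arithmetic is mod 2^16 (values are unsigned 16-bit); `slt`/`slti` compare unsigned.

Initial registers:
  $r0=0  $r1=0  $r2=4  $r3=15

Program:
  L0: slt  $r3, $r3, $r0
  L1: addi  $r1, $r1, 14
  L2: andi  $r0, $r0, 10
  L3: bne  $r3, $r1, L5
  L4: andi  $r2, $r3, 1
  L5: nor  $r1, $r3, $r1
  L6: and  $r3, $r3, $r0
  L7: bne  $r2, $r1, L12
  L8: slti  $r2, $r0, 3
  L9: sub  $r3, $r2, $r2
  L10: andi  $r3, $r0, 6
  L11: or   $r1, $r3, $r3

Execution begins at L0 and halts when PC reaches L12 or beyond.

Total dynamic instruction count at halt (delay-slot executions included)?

[0] slt  $r3, $r3, $r0  →  {$r0:0, $r1:0, $r2:4, $r3:0}
[1] addi  $r1, $r1, 14  →  {$r0:0, $r1:14, $r2:4, $r3:0}
[2] andi  $r0, $r0, 10  →  {$r0:0, $r1:14, $r2:4, $r3:0}
[3] bne  $r3, $r1, L5  →  {$r0:0, $r1:14, $r2:4, $r3:0}  ⟨branch taken⟩
[4] andi  $r2, $r3, 1  →  {$r0:0, $r1:14, $r2:0, $r3:0}
[5] nor  $r1, $r3, $r1  →  {$r0:0, $r1:65521, $r2:0, $r3:0}
[6] and  $r3, $r3, $r0  →  {$r0:0, $r1:65521, $r2:0, $r3:0}
[7] bne  $r2, $r1, L12  →  {$r0:0, $r1:65521, $r2:0, $r3:0}  ⟨branch taken⟩
[8] slti  $r2, $r0, 3  →  {$r0:0, $r1:65521, $r2:1, $r3:0}

9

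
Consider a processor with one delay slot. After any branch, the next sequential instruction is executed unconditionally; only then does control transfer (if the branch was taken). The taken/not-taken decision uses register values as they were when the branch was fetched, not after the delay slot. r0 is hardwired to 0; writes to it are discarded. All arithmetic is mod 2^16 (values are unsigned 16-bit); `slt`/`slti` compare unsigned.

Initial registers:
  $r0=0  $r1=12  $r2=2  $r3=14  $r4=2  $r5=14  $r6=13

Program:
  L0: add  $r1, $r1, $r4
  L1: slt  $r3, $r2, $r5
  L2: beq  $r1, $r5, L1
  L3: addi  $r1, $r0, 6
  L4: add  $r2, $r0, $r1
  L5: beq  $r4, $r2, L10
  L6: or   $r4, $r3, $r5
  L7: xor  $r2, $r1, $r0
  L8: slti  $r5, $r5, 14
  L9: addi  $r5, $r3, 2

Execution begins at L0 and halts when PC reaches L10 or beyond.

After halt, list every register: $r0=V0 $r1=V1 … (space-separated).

#0 add  $r1, $r1, $r4 ; 0/14/2/14/2/14/13
#1 slt  $r3, $r2, $r5 ; 0/14/2/1/2/14/13
#2 beq  $r1, $r5, L1 ; 0/14/2/1/2/14/13 ; →target
#3 addi  $r1, $r0, 6 ; 0/6/2/1/2/14/13
#1 slt  $r3, $r2, $r5 ; 0/6/2/1/2/14/13
#2 beq  $r1, $r5, L1 ; 0/6/2/1/2/14/13 ; →fallthru
#3 addi  $r1, $r0, 6 ; 0/6/2/1/2/14/13
#4 add  $r2, $r0, $r1 ; 0/6/6/1/2/14/13
#5 beq  $r4, $r2, L10 ; 0/6/6/1/2/14/13 ; →fallthru
#6 or   $r4, $r3, $r5 ; 0/6/6/1/15/14/13
#7 xor  $r2, $r1, $r0 ; 0/6/6/1/15/14/13
#8 slti  $r5, $r5, 14 ; 0/6/6/1/15/0/13
#9 addi  $r5, $r3, 2 ; 0/6/6/1/15/3/13

$r0=0 $r1=6 $r2=6 $r3=1 $r4=15 $r5=3 $r6=13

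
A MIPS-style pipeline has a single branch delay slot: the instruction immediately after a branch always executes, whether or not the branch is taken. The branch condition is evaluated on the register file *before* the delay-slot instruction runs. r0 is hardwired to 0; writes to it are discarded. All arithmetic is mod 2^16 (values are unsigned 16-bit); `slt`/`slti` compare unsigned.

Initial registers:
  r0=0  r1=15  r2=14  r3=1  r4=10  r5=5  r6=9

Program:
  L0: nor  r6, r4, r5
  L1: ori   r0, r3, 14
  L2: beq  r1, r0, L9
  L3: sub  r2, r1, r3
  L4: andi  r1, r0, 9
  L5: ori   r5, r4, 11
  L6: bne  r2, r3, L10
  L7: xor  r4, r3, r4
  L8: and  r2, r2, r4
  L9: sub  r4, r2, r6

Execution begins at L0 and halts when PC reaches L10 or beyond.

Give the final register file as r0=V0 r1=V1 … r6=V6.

#0 nor  r6, r4, r5 ; 0/15/14/1/10/5/65520
#1 ori   r0, r3, 14 ; 0/15/14/1/10/5/65520
#2 beq  r1, r0, L9 ; 0/15/14/1/10/5/65520 ; →fallthru
#3 sub  r2, r1, r3 ; 0/15/14/1/10/5/65520
#4 andi  r1, r0, 9 ; 0/0/14/1/10/5/65520
#5 ori   r5, r4, 11 ; 0/0/14/1/10/11/65520
#6 bne  r2, r3, L10 ; 0/0/14/1/10/11/65520 ; →target
#7 xor  r4, r3, r4 ; 0/0/14/1/11/11/65520

r0=0 r1=0 r2=14 r3=1 r4=11 r5=11 r6=65520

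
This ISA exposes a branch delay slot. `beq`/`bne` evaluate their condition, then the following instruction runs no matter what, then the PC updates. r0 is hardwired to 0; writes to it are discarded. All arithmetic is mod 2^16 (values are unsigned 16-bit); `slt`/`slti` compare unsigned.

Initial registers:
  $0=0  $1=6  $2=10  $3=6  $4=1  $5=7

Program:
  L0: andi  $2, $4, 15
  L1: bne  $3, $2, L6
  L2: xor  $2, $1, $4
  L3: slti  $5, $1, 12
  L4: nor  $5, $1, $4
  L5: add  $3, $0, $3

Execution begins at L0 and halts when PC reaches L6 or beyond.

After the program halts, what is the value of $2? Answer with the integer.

7

  step pc=0: andi  $2, $4, 15  regs=(0,6,1,6,1,7)
  step pc=1: bne  $3, $2, L6  cond=T  regs=(0,6,1,6,1,7)
  step pc=2: xor  $2, $1, $4  regs=(0,6,7,6,1,7)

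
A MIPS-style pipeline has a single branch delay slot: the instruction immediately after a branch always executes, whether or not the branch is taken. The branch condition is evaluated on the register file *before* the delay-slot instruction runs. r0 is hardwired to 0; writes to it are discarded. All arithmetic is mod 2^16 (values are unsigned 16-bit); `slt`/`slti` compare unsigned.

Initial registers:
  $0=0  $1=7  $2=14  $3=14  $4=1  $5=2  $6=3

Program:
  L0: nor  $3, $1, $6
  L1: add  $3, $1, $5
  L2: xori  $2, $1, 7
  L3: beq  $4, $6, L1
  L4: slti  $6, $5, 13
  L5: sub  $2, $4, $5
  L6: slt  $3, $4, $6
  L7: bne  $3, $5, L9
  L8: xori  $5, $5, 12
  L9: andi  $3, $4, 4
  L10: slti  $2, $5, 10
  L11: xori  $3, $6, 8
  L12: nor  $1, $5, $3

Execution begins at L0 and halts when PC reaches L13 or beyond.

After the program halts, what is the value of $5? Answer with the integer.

  step pc=0: nor  $3, $1, $6  regs=(0,7,14,65528,1,2,3)
  step pc=1: add  $3, $1, $5  regs=(0,7,14,9,1,2,3)
  step pc=2: xori  $2, $1, 7  regs=(0,7,0,9,1,2,3)
  step pc=3: beq  $4, $6, L1  cond=F  regs=(0,7,0,9,1,2,3)
  step pc=4: slti  $6, $5, 13  regs=(0,7,0,9,1,2,1)
  step pc=5: sub  $2, $4, $5  regs=(0,7,65535,9,1,2,1)
  step pc=6: slt  $3, $4, $6  regs=(0,7,65535,0,1,2,1)
  step pc=7: bne  $3, $5, L9  cond=T  regs=(0,7,65535,0,1,2,1)
  step pc=8: xori  $5, $5, 12  regs=(0,7,65535,0,1,14,1)
  step pc=9: andi  $3, $4, 4  regs=(0,7,65535,0,1,14,1)
  step pc=10: slti  $2, $5, 10  regs=(0,7,0,0,1,14,1)
  step pc=11: xori  $3, $6, 8  regs=(0,7,0,9,1,14,1)
  step pc=12: nor  $1, $5, $3  regs=(0,65520,0,9,1,14,1)

14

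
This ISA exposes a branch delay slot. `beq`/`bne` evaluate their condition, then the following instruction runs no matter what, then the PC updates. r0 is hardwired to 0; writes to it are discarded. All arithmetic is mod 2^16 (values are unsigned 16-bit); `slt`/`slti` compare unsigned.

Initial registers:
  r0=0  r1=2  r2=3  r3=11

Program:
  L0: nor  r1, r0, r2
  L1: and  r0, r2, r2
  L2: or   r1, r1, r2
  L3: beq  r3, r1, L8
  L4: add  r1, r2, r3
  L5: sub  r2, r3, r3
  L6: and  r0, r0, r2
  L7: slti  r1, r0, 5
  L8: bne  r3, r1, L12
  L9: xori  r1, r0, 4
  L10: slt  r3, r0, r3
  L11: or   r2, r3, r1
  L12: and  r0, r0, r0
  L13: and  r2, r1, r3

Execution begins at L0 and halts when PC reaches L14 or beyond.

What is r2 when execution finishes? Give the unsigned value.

PC=0  nor  r1, r0, r2        | r0=0 r1=65532 r2=3 r3=11
PC=1  and  r0, r2, r2        | r0=0 r1=65532 r2=3 r3=11
PC=2  or   r1, r1, r2        | r0=0 r1=65535 r2=3 r3=11
PC=3  beq  r3, r1, L8        | r0=0 r1=65535 r2=3 r3=11  [not taken]
PC=4  add  r1, r2, r3        | r0=0 r1=14 r2=3 r3=11
PC=5  sub  r2, r3, r3        | r0=0 r1=14 r2=0 r3=11
PC=6  and  r0, r0, r2        | r0=0 r1=14 r2=0 r3=11
PC=7  slti  r1, r0, 5        | r0=0 r1=1 r2=0 r3=11
PC=8  bne  r3, r1, L12       | r0=0 r1=1 r2=0 r3=11  [TAKEN]
PC=9  xori  r1, r0, 4        | r0=0 r1=4 r2=0 r3=11
PC=12 and  r0, r0, r0        | r0=0 r1=4 r2=0 r3=11
PC=13 and  r2, r1, r3        | r0=0 r1=4 r2=0 r3=11

0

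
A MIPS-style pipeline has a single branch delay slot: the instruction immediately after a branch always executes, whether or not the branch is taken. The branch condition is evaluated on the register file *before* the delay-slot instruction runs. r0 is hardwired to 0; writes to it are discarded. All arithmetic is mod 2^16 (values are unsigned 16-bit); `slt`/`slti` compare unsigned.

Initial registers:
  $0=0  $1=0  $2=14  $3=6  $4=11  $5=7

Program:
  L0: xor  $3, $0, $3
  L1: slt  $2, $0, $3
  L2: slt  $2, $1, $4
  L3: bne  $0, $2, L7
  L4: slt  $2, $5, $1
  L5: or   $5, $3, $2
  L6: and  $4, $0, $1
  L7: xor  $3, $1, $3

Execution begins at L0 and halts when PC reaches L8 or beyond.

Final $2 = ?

  step pc=0: xor  $3, $0, $3  regs=(0,0,14,6,11,7)
  step pc=1: slt  $2, $0, $3  regs=(0,0,1,6,11,7)
  step pc=2: slt  $2, $1, $4  regs=(0,0,1,6,11,7)
  step pc=3: bne  $0, $2, L7  cond=T  regs=(0,0,1,6,11,7)
  step pc=4: slt  $2, $5, $1  regs=(0,0,0,6,11,7)
  step pc=7: xor  $3, $1, $3  regs=(0,0,0,6,11,7)

0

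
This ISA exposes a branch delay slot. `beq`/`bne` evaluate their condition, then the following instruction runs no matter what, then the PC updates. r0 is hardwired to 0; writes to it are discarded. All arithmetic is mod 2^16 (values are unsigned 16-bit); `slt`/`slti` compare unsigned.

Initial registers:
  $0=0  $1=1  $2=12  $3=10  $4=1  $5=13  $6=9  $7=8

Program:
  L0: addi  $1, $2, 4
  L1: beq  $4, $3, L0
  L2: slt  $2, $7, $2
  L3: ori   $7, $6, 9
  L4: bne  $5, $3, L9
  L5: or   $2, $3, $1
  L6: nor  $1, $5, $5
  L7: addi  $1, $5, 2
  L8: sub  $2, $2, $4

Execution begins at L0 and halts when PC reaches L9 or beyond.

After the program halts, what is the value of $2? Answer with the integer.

26

  step pc=0: addi  $1, $2, 4  regs=(0,16,12,10,1,13,9,8)
  step pc=1: beq  $4, $3, L0  cond=F  regs=(0,16,12,10,1,13,9,8)
  step pc=2: slt  $2, $7, $2  regs=(0,16,1,10,1,13,9,8)
  step pc=3: ori   $7, $6, 9  regs=(0,16,1,10,1,13,9,9)
  step pc=4: bne  $5, $3, L9  cond=T  regs=(0,16,1,10,1,13,9,9)
  step pc=5: or   $2, $3, $1  regs=(0,16,26,10,1,13,9,9)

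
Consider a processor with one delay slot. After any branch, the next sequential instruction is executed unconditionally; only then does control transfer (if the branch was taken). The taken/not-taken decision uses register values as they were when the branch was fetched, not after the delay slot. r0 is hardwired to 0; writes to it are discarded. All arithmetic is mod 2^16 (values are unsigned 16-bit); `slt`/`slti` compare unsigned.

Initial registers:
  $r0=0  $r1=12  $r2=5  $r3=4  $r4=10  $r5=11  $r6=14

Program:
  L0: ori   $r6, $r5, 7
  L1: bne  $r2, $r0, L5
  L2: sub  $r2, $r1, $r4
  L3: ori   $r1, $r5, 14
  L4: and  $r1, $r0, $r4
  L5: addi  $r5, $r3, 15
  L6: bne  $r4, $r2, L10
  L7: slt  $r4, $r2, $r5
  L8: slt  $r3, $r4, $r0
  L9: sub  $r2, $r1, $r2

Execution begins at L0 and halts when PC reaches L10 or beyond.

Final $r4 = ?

1

PC=0  ori   $r6, $r5, 7      | $r0=0 $r1=12 $r2=5 $r3=4 $r4=10 $r5=11 $r6=15
PC=1  bne  $r2, $r0, L5      | $r0=0 $r1=12 $r2=5 $r3=4 $r4=10 $r5=11 $r6=15  [TAKEN]
PC=2  sub  $r2, $r1, $r4     | $r0=0 $r1=12 $r2=2 $r3=4 $r4=10 $r5=11 $r6=15
PC=5  addi  $r5, $r3, 15     | $r0=0 $r1=12 $r2=2 $r3=4 $r4=10 $r5=19 $r6=15
PC=6  bne  $r4, $r2, L10     | $r0=0 $r1=12 $r2=2 $r3=4 $r4=10 $r5=19 $r6=15  [TAKEN]
PC=7  slt  $r4, $r2, $r5     | $r0=0 $r1=12 $r2=2 $r3=4 $r4=1 $r5=19 $r6=15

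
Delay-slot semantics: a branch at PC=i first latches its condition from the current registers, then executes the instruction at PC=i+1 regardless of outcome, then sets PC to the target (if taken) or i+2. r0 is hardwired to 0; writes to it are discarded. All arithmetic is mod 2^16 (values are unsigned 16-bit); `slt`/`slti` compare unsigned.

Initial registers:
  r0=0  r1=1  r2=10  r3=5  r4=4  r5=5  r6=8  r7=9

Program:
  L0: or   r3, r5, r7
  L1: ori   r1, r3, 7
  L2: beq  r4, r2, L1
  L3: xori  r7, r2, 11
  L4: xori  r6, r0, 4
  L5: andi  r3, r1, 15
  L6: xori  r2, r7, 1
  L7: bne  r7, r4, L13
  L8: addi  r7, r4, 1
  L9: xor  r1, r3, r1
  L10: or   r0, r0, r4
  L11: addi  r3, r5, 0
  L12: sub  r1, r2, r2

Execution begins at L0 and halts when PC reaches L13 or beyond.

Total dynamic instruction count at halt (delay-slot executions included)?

9

[0] or   r3, r5, r7  →  {r0:0, r1:1, r2:10, r3:13, r4:4, r5:5, r6:8, r7:9}
[1] ori   r1, r3, 7  →  {r0:0, r1:15, r2:10, r3:13, r4:4, r5:5, r6:8, r7:9}
[2] beq  r4, r2, L1  →  {r0:0, r1:15, r2:10, r3:13, r4:4, r5:5, r6:8, r7:9}  ⟨branch fallthrough⟩
[3] xori  r7, r2, 11  →  {r0:0, r1:15, r2:10, r3:13, r4:4, r5:5, r6:8, r7:1}
[4] xori  r6, r0, 4  →  {r0:0, r1:15, r2:10, r3:13, r4:4, r5:5, r6:4, r7:1}
[5] andi  r3, r1, 15  →  {r0:0, r1:15, r2:10, r3:15, r4:4, r5:5, r6:4, r7:1}
[6] xori  r2, r7, 1  →  {r0:0, r1:15, r2:0, r3:15, r4:4, r5:5, r6:4, r7:1}
[7] bne  r7, r4, L13  →  {r0:0, r1:15, r2:0, r3:15, r4:4, r5:5, r6:4, r7:1}  ⟨branch taken⟩
[8] addi  r7, r4, 1  →  {r0:0, r1:15, r2:0, r3:15, r4:4, r5:5, r6:4, r7:5}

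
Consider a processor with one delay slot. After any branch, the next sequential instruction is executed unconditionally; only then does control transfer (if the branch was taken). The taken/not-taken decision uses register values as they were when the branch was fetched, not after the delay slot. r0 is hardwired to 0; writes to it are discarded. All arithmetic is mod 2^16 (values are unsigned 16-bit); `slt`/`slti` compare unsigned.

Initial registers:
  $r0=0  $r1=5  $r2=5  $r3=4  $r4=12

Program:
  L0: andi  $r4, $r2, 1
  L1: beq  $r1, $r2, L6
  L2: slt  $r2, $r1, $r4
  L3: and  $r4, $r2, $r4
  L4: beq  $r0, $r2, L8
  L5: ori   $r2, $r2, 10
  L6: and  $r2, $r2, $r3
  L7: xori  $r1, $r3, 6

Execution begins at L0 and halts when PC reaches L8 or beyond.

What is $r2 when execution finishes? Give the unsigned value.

0

#0 andi  $r4, $r2, 1 ; 0/5/5/4/1
#1 beq  $r1, $r2, L6 ; 0/5/5/4/1 ; →target
#2 slt  $r2, $r1, $r4 ; 0/5/0/4/1
#6 and  $r2, $r2, $r3 ; 0/5/0/4/1
#7 xori  $r1, $r3, 6 ; 0/2/0/4/1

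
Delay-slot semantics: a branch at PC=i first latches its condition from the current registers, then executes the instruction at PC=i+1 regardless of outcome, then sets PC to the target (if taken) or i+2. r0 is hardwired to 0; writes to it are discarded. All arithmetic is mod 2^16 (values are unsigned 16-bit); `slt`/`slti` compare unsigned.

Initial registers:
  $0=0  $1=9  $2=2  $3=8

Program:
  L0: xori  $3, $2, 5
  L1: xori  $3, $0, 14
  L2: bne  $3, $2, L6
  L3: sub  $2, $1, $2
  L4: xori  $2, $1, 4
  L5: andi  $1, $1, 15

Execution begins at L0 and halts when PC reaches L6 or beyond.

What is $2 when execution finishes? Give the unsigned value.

7

  step pc=0: xori  $3, $2, 5  regs=(0,9,2,7)
  step pc=1: xori  $3, $0, 14  regs=(0,9,2,14)
  step pc=2: bne  $3, $2, L6  cond=T  regs=(0,9,2,14)
  step pc=3: sub  $2, $1, $2  regs=(0,9,7,14)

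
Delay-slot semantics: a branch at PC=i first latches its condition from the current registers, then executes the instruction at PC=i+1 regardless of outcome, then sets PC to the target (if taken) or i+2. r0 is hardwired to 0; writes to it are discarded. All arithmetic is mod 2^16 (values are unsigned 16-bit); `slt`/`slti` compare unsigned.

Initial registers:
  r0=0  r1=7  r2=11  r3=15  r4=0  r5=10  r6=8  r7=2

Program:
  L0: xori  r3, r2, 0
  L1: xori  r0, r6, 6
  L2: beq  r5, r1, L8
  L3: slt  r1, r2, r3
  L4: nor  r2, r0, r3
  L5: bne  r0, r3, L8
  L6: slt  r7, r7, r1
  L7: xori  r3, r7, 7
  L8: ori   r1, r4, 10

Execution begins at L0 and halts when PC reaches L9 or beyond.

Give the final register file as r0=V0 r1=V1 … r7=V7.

#0 xori  r3, r2, 0 ; 0/7/11/11/0/10/8/2
#1 xori  r0, r6, 6 ; 0/7/11/11/0/10/8/2
#2 beq  r5, r1, L8 ; 0/7/11/11/0/10/8/2 ; →fallthru
#3 slt  r1, r2, r3 ; 0/0/11/11/0/10/8/2
#4 nor  r2, r0, r3 ; 0/0/65524/11/0/10/8/2
#5 bne  r0, r3, L8 ; 0/0/65524/11/0/10/8/2 ; →target
#6 slt  r7, r7, r1 ; 0/0/65524/11/0/10/8/0
#8 ori   r1, r4, 10 ; 0/10/65524/11/0/10/8/0

r0=0 r1=10 r2=65524 r3=11 r4=0 r5=10 r6=8 r7=0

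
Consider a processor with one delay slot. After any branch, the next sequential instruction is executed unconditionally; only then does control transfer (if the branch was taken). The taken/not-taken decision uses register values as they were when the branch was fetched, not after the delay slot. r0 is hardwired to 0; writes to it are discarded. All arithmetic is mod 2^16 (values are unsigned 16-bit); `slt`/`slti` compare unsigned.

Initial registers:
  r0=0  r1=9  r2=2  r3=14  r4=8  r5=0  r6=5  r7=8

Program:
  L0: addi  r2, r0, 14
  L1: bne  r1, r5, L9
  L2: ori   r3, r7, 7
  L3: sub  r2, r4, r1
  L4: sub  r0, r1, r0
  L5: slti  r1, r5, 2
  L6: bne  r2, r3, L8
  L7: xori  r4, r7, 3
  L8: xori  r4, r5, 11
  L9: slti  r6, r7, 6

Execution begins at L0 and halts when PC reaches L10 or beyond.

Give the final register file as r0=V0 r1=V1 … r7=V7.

r0=0 r1=9 r2=14 r3=15 r4=8 r5=0 r6=0 r7=8

PC=0  addi  r2, r0, 14       | r0=0 r1=9 r2=14 r3=14 r4=8 r5=0 r6=5 r7=8
PC=1  bne  r1, r5, L9        | r0=0 r1=9 r2=14 r3=14 r4=8 r5=0 r6=5 r7=8  [TAKEN]
PC=2  ori   r3, r7, 7        | r0=0 r1=9 r2=14 r3=15 r4=8 r5=0 r6=5 r7=8
PC=9  slti  r6, r7, 6        | r0=0 r1=9 r2=14 r3=15 r4=8 r5=0 r6=0 r7=8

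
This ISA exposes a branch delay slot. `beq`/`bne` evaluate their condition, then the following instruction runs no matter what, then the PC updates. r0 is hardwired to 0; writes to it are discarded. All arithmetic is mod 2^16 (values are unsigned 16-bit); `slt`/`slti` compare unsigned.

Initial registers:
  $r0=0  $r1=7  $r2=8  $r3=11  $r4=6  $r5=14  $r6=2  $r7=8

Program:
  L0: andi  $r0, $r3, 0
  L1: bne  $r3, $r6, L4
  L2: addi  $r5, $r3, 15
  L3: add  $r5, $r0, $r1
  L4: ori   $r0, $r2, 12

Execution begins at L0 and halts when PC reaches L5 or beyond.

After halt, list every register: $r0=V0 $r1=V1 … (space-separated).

$r0=0 $r1=7 $r2=8 $r3=11 $r4=6 $r5=26 $r6=2 $r7=8

#0 andi  $r0, $r3, 0 ; 0/7/8/11/6/14/2/8
#1 bne  $r3, $r6, L4 ; 0/7/8/11/6/14/2/8 ; →target
#2 addi  $r5, $r3, 15 ; 0/7/8/11/6/26/2/8
#4 ori   $r0, $r2, 12 ; 0/7/8/11/6/26/2/8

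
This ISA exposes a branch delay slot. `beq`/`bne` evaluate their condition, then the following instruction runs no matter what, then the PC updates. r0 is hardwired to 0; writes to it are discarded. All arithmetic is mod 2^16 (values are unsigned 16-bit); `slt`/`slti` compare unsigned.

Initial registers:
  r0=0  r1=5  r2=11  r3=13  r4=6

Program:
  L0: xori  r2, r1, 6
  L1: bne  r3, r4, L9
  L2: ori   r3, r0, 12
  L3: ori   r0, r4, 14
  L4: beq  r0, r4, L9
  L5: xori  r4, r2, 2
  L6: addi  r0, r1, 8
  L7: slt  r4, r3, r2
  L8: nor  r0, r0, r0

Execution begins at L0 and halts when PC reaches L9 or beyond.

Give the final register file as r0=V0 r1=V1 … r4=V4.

r0=0 r1=5 r2=3 r3=12 r4=6

[0] xori  r2, r1, 6  →  {r0:0, r1:5, r2:3, r3:13, r4:6}
[1] bne  r3, r4, L9  →  {r0:0, r1:5, r2:3, r3:13, r4:6}  ⟨branch taken⟩
[2] ori   r3, r0, 12  →  {r0:0, r1:5, r2:3, r3:12, r4:6}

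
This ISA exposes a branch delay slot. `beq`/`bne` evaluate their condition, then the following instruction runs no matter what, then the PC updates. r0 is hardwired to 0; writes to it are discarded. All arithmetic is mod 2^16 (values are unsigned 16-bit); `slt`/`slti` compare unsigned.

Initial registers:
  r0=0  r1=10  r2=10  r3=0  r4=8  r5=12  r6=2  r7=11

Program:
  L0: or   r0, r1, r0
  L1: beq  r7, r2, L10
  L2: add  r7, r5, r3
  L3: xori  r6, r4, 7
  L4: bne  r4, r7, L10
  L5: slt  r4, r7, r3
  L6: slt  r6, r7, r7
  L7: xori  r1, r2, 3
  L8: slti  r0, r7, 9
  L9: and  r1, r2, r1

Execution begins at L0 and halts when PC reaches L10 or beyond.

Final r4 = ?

#0 or   r0, r1, r0 ; 0/10/10/0/8/12/2/11
#1 beq  r7, r2, L10 ; 0/10/10/0/8/12/2/11 ; →fallthru
#2 add  r7, r5, r3 ; 0/10/10/0/8/12/2/12
#3 xori  r6, r4, 7 ; 0/10/10/0/8/12/15/12
#4 bne  r4, r7, L10 ; 0/10/10/0/8/12/15/12 ; →target
#5 slt  r4, r7, r3 ; 0/10/10/0/0/12/15/12

0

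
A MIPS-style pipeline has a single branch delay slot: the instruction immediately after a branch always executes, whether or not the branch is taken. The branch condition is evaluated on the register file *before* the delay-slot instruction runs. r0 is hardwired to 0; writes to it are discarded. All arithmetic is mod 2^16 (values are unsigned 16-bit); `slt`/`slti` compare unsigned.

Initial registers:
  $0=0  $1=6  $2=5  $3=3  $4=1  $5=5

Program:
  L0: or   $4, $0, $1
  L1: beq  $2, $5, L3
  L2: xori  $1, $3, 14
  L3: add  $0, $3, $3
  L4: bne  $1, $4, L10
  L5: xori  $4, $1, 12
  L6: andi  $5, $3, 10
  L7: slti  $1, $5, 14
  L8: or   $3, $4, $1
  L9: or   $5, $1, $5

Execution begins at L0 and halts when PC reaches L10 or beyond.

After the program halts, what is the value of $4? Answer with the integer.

[0] or   $4, $0, $1  →  {$0:0, $1:6, $2:5, $3:3, $4:6, $5:5}
[1] beq  $2, $5, L3  →  {$0:0, $1:6, $2:5, $3:3, $4:6, $5:5}  ⟨branch taken⟩
[2] xori  $1, $3, 14  →  {$0:0, $1:13, $2:5, $3:3, $4:6, $5:5}
[3] add  $0, $3, $3  →  {$0:0, $1:13, $2:5, $3:3, $4:6, $5:5}
[4] bne  $1, $4, L10  →  {$0:0, $1:13, $2:5, $3:3, $4:6, $5:5}  ⟨branch taken⟩
[5] xori  $4, $1, 12  →  {$0:0, $1:13, $2:5, $3:3, $4:1, $5:5}

1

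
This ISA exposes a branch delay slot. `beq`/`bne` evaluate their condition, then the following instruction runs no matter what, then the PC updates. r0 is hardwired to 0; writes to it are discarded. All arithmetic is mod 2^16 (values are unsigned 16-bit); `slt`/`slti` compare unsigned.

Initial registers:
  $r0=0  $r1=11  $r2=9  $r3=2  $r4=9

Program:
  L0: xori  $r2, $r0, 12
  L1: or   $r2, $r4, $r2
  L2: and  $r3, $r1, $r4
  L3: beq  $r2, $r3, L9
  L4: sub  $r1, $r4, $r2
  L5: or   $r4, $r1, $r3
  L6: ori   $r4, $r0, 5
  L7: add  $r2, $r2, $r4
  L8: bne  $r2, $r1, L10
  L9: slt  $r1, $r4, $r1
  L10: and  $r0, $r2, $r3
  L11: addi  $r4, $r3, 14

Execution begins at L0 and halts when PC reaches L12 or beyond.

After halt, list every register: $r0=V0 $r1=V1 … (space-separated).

#0 xori  $r2, $r0, 12 ; 0/11/12/2/9
#1 or   $r2, $r4, $r2 ; 0/11/13/2/9
#2 and  $r3, $r1, $r4 ; 0/11/13/9/9
#3 beq  $r2, $r3, L9 ; 0/11/13/9/9 ; →fallthru
#4 sub  $r1, $r4, $r2 ; 0/65532/13/9/9
#5 or   $r4, $r1, $r3 ; 0/65532/13/9/65533
#6 ori   $r4, $r0, 5 ; 0/65532/13/9/5
#7 add  $r2, $r2, $r4 ; 0/65532/18/9/5
#8 bne  $r2, $r1, L10 ; 0/65532/18/9/5 ; →target
#9 slt  $r1, $r4, $r1 ; 0/1/18/9/5
#10 and  $r0, $r2, $r3 ; 0/1/18/9/5
#11 addi  $r4, $r3, 14 ; 0/1/18/9/23

$r0=0 $r1=1 $r2=18 $r3=9 $r4=23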